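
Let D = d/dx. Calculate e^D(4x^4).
4 x^{4} + 16 x^{3} + 24 x^{2} + 16 x + 4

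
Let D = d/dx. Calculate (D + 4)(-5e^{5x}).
- 45 e^{5 x}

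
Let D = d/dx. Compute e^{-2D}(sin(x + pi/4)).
\sin{\left(x - 2 + \frac{\pi}{4} \right)}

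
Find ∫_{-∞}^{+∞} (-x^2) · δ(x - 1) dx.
-1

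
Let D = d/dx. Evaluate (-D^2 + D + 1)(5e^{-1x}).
- 5 e^{- x}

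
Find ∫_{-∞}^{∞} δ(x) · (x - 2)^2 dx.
4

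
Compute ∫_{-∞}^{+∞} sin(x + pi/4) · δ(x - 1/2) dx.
\sin{\left(\frac{1}{2} + \frac{\pi}{4} \right)}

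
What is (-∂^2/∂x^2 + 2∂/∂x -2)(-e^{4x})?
10 e^{4 x}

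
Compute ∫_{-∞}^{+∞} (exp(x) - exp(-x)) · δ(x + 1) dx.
- 2 \sinh{\left(1 \right)}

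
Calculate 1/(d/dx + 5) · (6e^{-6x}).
- 6 e^{- 6 x}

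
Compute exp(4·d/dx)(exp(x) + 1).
e^{x + 4} + 1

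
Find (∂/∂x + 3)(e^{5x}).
8 e^{5 x}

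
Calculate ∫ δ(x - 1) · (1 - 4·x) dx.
-3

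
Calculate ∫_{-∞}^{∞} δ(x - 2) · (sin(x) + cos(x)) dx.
\cos{\left(2 \right)} + \sin{\left(2 \right)}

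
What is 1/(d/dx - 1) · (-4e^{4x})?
- \frac{4 e^{4 x}}{3}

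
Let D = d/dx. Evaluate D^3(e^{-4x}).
- 64 e^{- 4 x}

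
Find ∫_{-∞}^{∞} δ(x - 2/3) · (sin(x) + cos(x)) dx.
\sqrt{2} \sin{\left(\frac{2}{3} + \frac{\pi}{4} \right)}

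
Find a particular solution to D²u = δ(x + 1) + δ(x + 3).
\frac{|x + 1|}{2} + \frac{|x + 3|}{2}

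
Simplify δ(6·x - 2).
\frac{\delta(x - 1/3)}{6}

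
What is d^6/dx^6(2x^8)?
40320 x^{2}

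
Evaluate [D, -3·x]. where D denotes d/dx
-3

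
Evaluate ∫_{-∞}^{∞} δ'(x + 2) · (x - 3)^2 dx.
10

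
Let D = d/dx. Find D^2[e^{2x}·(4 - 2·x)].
8 \left(1 - x\right) e^{2 x}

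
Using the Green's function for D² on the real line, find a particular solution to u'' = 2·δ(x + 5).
|x + 5|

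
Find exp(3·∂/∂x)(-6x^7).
- 6 x^{7} - 126 x^{6} - 1134 x^{5} - 5670 x^{4} - 17010 x^{3} - 30618 x^{2} - 30618 x - 13122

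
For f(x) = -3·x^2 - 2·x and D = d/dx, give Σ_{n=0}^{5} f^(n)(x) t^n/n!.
- 3 t^{2} - 2 t \left(3 x + 1\right) - 3 x^{2} - 2 x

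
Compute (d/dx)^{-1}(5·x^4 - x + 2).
x^{5} - \frac{x^{2}}{2} + 2 x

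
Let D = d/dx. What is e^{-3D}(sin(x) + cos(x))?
\sqrt{2} \cos{\left(- x + \frac{\pi}{4} + 3 \right)}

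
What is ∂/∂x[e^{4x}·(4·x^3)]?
x^{2} \left(16 x + 12\right) e^{4 x}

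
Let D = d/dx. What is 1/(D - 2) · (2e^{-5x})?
- \frac{2 e^{- 5 x}}{7}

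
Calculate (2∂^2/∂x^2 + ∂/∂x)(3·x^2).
6 x + 12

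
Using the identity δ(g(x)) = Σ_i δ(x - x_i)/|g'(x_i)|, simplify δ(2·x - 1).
\frac{\delta(x - 1/2)}{2}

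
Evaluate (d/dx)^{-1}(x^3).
\frac{x^{4}}{4}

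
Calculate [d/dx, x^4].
4 x^{3}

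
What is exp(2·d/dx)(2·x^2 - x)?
2 x^{2} + 7 x + 6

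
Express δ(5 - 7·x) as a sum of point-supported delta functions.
\frac{\delta(x - 5/7)}{7}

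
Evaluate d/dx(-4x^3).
- 12 x^{2}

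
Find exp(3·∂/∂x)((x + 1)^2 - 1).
x^{2} + 8 x + 15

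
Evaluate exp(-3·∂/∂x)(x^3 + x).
x^{3} - 9 x^{2} + 28 x - 30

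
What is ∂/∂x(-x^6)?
- 6 x^{5}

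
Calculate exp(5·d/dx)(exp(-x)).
e^{- x - 5}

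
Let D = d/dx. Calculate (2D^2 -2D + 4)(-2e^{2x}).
- 16 e^{2 x}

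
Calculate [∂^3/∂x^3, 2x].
6\frac{d^{2}}{dx^{2}}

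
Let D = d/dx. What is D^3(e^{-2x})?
- 8 e^{- 2 x}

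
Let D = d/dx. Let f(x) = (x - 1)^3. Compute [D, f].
3 \left(x - 1\right)^{2}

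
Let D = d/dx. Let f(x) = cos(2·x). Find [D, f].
- 2 \sin{\left(2 x \right)}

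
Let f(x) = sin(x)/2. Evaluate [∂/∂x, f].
\frac{\cos{\left(x \right)}}{2}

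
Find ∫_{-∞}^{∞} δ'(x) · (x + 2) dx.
-1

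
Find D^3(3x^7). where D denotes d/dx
630 x^{4}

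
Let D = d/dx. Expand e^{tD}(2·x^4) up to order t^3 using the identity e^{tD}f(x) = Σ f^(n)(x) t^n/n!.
2 x \left(4 t^{3} + 6 t^{2} x + 4 t x^{2} + x^{3}\right)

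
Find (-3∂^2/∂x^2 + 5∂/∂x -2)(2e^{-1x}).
- 20 e^{- x}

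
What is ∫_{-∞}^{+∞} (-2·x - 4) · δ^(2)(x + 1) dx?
0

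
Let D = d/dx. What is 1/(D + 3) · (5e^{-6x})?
- \frac{5 e^{- 6 x}}{3}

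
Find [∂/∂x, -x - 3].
-1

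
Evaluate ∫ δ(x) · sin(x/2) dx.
0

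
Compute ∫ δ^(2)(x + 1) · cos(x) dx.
- \cos{\left(1 \right)}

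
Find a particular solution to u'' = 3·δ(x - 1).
\frac{3|x - 1|}{2}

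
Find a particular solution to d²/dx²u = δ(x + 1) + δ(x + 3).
\frac{|x + 1|}{2} + \frac{|x + 3|}{2}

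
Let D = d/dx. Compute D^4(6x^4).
144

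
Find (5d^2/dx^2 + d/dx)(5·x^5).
25 x^{3} \left(x + 20\right)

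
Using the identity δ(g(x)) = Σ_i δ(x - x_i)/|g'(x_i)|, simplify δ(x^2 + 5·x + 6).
\frac{\delta(x + 3) + \delta(x + 2)}{1}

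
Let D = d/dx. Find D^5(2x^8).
13440 x^{3}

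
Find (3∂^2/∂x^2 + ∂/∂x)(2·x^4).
8 x^{2} \left(x + 9\right)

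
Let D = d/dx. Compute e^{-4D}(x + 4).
x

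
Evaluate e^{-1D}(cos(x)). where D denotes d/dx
\cos{\left(x - 1 \right)}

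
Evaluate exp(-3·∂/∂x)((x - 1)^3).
x^{3} - 12 x^{2} + 48 x - 64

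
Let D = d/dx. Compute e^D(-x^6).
- x^{6} - 6 x^{5} - 15 x^{4} - 20 x^{3} - 15 x^{2} - 6 x - 1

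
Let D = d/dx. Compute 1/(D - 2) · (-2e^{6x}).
- \frac{e^{6 x}}{2}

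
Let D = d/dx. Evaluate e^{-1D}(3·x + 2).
3 x - 1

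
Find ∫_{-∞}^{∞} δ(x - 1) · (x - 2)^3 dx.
-1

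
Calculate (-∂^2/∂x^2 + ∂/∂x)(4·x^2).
8 x - 8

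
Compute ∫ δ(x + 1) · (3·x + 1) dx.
-2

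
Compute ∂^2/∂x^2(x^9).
72 x^{7}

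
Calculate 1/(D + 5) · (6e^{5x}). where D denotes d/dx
\frac{3 e^{5 x}}{5}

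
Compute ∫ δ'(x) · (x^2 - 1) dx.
0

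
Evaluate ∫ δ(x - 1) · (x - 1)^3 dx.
0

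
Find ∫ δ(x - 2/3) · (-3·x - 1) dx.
-3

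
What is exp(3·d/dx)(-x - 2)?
- x - 5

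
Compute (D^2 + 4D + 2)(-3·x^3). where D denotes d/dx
6 x \left(- x^{2} - 6 x - 3\right)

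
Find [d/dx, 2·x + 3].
2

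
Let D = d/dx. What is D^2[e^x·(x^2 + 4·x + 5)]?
\left(x^{2} + 8 x + 15\right) e^{x}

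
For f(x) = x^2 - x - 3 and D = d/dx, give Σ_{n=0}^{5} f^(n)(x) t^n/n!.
t^{2} + t \left(2 x - 1\right) + x^{2} - x - 3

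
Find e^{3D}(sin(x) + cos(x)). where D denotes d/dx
\sqrt{2} \sin{\left(x + \frac{\pi}{4} + 3 \right)}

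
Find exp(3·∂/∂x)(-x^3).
- x^{3} - 9 x^{2} - 27 x - 27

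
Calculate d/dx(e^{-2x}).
- 2 e^{- 2 x}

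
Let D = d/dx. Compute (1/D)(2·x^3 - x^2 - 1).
\frac{x^{4}}{2} - \frac{x^{3}}{3} - x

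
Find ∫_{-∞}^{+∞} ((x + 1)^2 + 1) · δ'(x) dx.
-2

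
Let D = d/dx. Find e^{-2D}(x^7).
x^{7} - 14 x^{6} + 84 x^{5} - 280 x^{4} + 560 x^{3} - 672 x^{2} + 448 x - 128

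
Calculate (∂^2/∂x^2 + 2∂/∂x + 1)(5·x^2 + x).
5 x^{2} + 21 x + 12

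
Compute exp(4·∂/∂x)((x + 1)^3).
x^{3} + 15 x^{2} + 75 x + 125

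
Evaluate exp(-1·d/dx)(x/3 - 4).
\frac{x}{3} - \frac{13}{3}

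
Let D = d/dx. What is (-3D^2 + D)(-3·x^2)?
18 - 6 x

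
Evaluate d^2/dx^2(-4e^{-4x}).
- 64 e^{- 4 x}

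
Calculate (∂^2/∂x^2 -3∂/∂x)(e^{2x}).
- 2 e^{2 x}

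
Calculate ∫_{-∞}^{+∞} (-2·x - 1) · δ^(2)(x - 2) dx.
0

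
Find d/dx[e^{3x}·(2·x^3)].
6 x^{2} \left(x + 1\right) e^{3 x}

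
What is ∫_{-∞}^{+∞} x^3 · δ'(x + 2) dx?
-12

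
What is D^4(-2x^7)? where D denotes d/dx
- 1680 x^{3}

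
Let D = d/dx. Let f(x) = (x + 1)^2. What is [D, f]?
2 x + 2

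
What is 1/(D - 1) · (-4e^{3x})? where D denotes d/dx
- 2 e^{3 x}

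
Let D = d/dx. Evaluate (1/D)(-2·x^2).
- \frac{2 x^{3}}{3}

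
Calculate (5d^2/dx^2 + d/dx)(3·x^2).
6 x + 30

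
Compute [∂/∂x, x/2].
\frac{1}{2}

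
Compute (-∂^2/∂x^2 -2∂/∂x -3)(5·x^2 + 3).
- 15 x^{2} - 20 x - 19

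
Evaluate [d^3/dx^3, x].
3\frac{d^{2}}{dx^{2}}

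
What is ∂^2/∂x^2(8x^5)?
160 x^{3}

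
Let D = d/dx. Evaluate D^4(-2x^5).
- 240 x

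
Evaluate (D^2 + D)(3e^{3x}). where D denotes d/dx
36 e^{3 x}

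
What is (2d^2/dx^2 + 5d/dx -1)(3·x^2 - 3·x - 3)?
3 x \left(11 - x\right)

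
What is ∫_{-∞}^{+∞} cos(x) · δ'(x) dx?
0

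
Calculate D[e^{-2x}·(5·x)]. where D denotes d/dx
5 \left(1 - 2 x\right) e^{- 2 x}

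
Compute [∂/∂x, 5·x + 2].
5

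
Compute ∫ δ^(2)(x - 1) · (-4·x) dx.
0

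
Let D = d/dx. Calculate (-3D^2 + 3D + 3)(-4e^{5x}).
228 e^{5 x}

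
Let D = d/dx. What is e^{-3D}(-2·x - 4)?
2 - 2 x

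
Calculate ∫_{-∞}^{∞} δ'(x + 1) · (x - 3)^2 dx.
8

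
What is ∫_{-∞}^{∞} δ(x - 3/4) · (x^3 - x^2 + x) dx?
\frac{39}{64}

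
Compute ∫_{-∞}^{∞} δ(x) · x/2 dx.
0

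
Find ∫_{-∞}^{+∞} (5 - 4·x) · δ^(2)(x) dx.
0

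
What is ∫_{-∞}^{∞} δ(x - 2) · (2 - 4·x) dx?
-6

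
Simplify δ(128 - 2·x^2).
\frac{\delta(x - 8) + \delta(x + 8)}{32}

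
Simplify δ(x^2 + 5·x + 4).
\frac{\delta(x + 1) + \delta(x + 4)}{3}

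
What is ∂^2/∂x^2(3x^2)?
6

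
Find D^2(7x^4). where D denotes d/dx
84 x^{2}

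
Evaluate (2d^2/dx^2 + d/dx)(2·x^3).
6 x \left(x + 4\right)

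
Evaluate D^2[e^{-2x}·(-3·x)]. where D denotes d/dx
12 \left(1 - x\right) e^{- 2 x}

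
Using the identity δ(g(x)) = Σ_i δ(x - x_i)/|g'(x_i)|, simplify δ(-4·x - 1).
\frac{\delta(x + 1/4)}{4}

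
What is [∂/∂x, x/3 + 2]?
\frac{1}{3}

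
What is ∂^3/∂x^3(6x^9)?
3024 x^{6}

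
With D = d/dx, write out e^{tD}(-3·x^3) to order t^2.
3 x \left(- 3 t^{2} - 3 t x - x^{2}\right)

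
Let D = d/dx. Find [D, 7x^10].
70 x^{9}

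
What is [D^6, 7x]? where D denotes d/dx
42D^{5}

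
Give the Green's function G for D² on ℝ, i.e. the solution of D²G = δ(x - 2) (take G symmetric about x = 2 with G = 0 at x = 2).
\frac{|x - 2|}{2}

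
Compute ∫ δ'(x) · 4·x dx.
-4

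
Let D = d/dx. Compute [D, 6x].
6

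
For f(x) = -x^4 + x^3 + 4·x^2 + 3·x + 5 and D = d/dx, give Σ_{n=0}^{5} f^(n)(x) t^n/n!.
- t^{4} + t^{3} \left(1 - 4 x\right) + t^{2} \left(- 6 x^{2} + 3 x + 4\right) + t \left(- 4 x^{3} + 3 x^{2} + 8 x + 3\right) - x^{4} + x^{3} + 4 x^{2} + 3 x + 5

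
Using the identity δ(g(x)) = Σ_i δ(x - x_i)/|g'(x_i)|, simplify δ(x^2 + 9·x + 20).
\frac{\delta(x + 5) + \delta(x + 4)}{1}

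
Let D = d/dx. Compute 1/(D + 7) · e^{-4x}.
\frac{e^{- 4 x}}{3}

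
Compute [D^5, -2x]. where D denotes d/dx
-10D^{4}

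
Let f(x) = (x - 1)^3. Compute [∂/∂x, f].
3 \left(x - 1\right)^{2}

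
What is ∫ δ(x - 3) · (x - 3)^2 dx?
0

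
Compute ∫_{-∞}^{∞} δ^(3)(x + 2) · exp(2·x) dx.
- \frac{8}{e^{4}}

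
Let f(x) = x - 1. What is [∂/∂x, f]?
1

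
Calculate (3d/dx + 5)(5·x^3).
x^{2} \left(25 x + 45\right)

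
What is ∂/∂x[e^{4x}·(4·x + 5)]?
\left(16 x + 24\right) e^{4 x}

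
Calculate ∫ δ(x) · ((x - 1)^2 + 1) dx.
2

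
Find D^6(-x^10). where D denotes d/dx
- 151200 x^{4}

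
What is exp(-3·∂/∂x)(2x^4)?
2 x^{4} - 24 x^{3} + 108 x^{2} - 216 x + 162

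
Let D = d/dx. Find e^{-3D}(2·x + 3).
2 x - 3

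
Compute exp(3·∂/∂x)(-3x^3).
- 3 x^{3} - 27 x^{2} - 81 x - 81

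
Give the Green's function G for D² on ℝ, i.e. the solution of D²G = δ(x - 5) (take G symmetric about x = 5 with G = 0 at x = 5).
\frac{|x - 5|}{2}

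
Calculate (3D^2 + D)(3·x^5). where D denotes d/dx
15 x^{3} \left(x + 12\right)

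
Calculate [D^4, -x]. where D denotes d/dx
-4D^{3}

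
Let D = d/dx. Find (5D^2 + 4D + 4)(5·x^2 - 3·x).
20 x^{2} + 28 x + 38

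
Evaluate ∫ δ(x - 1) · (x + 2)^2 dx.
9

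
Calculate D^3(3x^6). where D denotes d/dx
360 x^{3}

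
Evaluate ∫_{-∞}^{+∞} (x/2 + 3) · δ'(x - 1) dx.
- \frac{1}{2}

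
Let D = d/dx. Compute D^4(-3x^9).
- 9072 x^{5}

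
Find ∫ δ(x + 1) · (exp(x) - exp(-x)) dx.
- 2 \sinh{\left(1 \right)}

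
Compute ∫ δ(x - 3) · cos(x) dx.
\cos{\left(3 \right)}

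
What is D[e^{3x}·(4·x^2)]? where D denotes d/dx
4 x \left(3 x + 2\right) e^{3 x}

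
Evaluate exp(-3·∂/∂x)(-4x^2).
- 4 x^{2} + 24 x - 36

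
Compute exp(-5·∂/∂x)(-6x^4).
- 6 x^{4} + 120 x^{3} - 900 x^{2} + 3000 x - 3750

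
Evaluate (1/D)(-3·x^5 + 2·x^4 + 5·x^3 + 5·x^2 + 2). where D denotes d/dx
- \frac{x^{6}}{2} + \frac{2 x^{5}}{5} + \frac{5 x^{4}}{4} + \frac{5 x^{3}}{3} + 2 x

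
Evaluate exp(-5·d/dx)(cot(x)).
\cot{\left(x - 5 \right)}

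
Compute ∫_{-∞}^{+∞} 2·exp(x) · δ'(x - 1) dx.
- 2 e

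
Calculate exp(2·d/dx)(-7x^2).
- 7 x^{2} - 28 x - 28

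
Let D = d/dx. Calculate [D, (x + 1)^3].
3 \left(x + 1\right)^{2}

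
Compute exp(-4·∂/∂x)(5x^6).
5 x^{6} - 120 x^{5} + 1200 x^{4} - 6400 x^{3} + 19200 x^{2} - 30720 x + 20480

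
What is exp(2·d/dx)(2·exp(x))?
2 e^{x + 2}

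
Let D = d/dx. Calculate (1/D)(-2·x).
- x^{2}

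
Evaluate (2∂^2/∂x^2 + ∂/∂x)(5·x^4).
20 x^{2} \left(x + 6\right)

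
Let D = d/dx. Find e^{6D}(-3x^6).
- 3 x^{6} - 108 x^{5} - 1620 x^{4} - 12960 x^{3} - 58320 x^{2} - 139968 x - 139968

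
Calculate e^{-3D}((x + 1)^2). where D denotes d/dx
x^{2} - 4 x + 4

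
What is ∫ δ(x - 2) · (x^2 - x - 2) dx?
0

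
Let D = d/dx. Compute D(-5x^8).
- 40 x^{7}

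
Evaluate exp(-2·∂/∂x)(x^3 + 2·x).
x^{3} - 6 x^{2} + 14 x - 12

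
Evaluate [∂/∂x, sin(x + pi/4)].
\cos{\left(x + \frac{\pi}{4} \right)}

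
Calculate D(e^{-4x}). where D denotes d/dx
- 4 e^{- 4 x}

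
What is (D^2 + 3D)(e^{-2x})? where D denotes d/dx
- 2 e^{- 2 x}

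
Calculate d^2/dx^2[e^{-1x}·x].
\left(x - 2\right) e^{- x}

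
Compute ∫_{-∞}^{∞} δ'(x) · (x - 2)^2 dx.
4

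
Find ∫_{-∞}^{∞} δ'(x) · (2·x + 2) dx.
-2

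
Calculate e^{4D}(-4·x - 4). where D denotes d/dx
- 4 x - 20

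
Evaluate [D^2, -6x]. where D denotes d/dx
-12D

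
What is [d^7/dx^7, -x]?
-7\frac{d^{6}}{dx^{6}}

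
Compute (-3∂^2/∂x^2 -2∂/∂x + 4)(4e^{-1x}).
12 e^{- x}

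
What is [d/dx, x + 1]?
1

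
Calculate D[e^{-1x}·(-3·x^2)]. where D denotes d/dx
3 x \left(x - 2\right) e^{- x}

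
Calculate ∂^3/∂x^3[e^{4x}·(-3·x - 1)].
\left(- 192 x - 208\right) e^{4 x}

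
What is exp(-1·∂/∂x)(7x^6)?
7 x^{6} - 42 x^{5} + 105 x^{4} - 140 x^{3} + 105 x^{2} - 42 x + 7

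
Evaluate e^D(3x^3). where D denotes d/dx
3 x^{3} + 9 x^{2} + 9 x + 3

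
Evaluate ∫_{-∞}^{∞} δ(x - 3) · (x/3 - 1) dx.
0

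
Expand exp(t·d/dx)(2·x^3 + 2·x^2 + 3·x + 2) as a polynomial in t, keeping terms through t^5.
2 t^{3} + t^{2} \left(6 x + 2\right) + t \left(6 x^{2} + 4 x + 3\right) + 2 x^{3} + 2 x^{2} + 3 x + 2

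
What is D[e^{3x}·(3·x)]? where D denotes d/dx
\left(9 x + 3\right) e^{3 x}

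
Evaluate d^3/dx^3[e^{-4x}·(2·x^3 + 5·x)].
4 \left(- 32 x^{3} + 72 x^{2} - 116 x + 63\right) e^{- 4 x}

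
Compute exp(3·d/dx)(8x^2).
8 x^{2} + 48 x + 72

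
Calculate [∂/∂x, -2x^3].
- 6 x^{2}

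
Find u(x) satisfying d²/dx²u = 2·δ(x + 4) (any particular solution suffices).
|x + 4|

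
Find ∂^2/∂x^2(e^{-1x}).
e^{- x}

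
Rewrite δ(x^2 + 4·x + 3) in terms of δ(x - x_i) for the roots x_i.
\frac{\delta(x + 3) + \delta(x + 1)}{2}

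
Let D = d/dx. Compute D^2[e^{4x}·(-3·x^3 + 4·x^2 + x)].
\left(- 48 x^{3} - 8 x^{2} + 62 x + 16\right) e^{4 x}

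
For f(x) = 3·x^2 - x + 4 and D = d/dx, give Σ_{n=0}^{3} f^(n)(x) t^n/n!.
3 t^{2} + t \left(6 x - 1\right) + 3 x^{2} - x + 4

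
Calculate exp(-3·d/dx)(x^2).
x^{2} - 6 x + 9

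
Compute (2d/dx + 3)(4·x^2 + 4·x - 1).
12 x^{2} + 28 x + 5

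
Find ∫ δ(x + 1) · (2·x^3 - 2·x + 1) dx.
1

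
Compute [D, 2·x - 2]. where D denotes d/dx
2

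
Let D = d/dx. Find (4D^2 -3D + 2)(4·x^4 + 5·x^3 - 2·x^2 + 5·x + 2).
8 x^{4} - 38 x^{3} + 143 x^{2} + 142 x - 27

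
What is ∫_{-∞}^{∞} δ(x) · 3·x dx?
0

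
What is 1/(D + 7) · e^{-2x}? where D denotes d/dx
\frac{e^{- 2 x}}{5}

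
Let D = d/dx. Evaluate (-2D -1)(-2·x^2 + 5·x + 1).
2 x^{2} + 3 x - 11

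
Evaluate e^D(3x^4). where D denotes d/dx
3 x^{4} + 12 x^{3} + 18 x^{2} + 12 x + 3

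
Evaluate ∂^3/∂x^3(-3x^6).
- 360 x^{3}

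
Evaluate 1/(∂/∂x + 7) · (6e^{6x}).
\frac{6 e^{6 x}}{13}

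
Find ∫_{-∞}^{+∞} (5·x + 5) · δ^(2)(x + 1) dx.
0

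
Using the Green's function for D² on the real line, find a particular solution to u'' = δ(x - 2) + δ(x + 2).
\frac{|x - 2|}{2} + \frac{|x + 2|}{2}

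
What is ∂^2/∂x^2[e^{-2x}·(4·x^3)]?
8 x \left(2 x^{2} - 6 x + 3\right) e^{- 2 x}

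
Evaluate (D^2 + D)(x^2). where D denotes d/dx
2 x + 2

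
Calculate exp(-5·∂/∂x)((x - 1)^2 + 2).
x^{2} - 12 x + 38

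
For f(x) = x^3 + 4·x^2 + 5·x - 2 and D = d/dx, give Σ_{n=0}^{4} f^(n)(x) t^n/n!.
t^{3} + t^{2} \left(3 x + 4\right) + t \left(3 x^{2} + 8 x + 5\right) + x^{3} + 4 x^{2} + 5 x - 2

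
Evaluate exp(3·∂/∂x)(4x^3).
4 x^{3} + 36 x^{2} + 108 x + 108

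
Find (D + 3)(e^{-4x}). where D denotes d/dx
- e^{- 4 x}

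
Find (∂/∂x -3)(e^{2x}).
- e^{2 x}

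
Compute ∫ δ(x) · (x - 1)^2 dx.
1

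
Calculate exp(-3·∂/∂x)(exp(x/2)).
e^{\frac{x}{2} - \frac{3}{2}}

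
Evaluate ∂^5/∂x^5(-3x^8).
- 20160 x^{3}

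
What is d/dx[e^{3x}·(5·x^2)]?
5 x \left(3 x + 2\right) e^{3 x}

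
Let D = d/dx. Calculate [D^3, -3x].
-9D^{2}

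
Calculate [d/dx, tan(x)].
\frac{1}{\cos^{2}{\left(x \right)}}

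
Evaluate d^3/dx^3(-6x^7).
- 1260 x^{4}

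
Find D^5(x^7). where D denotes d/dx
2520 x^{2}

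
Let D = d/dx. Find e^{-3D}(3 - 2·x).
9 - 2 x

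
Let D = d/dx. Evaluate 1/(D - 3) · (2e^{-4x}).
- \frac{2 e^{- 4 x}}{7}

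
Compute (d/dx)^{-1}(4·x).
2 x^{2}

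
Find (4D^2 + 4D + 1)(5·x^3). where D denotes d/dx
5 x \left(x^{2} + 12 x + 24\right)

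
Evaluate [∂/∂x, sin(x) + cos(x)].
- \sin{\left(x \right)} + \cos{\left(x \right)}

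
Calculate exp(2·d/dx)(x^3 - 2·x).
x^{3} + 6 x^{2} + 10 x + 4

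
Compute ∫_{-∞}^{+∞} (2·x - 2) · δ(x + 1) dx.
-4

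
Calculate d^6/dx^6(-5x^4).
0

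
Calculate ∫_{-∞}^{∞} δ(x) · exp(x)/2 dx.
\frac{1}{2}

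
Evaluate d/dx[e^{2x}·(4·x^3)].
x^{2} \left(8 x + 12\right) e^{2 x}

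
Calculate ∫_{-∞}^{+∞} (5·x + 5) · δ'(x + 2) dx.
-5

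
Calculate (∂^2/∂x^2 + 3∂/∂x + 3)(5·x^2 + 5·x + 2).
15 x^{2} + 45 x + 31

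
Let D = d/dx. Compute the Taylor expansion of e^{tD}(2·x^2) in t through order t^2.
2 t^{2} + 4 t x + 2 x^{2}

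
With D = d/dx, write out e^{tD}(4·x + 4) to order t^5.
4 t + 4 x + 4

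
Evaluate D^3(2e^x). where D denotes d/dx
2 e^{x}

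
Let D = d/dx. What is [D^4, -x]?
-4D^{3}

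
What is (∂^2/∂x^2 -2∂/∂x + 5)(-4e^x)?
- 16 e^{x}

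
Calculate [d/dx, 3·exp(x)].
3 e^{x}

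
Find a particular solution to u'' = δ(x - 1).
\frac{|x - 1|}{2}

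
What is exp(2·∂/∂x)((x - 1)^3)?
x^{3} + 3 x^{2} + 3 x + 1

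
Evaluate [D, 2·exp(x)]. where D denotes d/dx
2 e^{x}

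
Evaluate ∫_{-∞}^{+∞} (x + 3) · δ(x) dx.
3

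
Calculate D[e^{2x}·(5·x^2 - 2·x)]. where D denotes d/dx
\left(10 x^{2} + 6 x - 2\right) e^{2 x}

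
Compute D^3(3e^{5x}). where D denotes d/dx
375 e^{5 x}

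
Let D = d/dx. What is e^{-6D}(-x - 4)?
2 - x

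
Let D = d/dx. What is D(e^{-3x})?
- 3 e^{- 3 x}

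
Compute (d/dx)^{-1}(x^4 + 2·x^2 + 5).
\frac{x^{5}}{5} + \frac{2 x^{3}}{3} + 5 x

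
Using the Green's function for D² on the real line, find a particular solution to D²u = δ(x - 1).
\frac{|x - 1|}{2}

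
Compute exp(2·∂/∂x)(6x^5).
6 x^{5} + 60 x^{4} + 240 x^{3} + 480 x^{2} + 480 x + 192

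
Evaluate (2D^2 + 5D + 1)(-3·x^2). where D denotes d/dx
- 3 x^{2} - 30 x - 12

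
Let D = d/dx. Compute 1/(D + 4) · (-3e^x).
- \frac{3 e^{x}}{5}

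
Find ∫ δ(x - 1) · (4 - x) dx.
3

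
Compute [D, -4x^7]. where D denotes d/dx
- 28 x^{6}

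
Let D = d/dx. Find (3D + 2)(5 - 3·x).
1 - 6 x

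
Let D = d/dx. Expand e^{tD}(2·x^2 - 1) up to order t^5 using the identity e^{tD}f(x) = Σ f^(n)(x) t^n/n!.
2 t^{2} + 4 t x + 2 x^{2} - 1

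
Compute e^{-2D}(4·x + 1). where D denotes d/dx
4 x - 7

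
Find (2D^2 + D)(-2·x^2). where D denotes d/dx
- 4 x - 8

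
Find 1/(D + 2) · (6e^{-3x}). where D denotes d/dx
- 6 e^{- 3 x}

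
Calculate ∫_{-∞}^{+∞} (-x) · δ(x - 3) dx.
-3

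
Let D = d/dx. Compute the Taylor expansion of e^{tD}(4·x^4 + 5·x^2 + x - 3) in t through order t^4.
4 t^{4} + 16 t^{3} x + t^{2} \left(24 x^{2} + 5\right) + t \left(16 x^{3} + 10 x + 1\right) + 4 x^{4} + 5 x^{2} + x - 3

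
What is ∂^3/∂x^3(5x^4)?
120 x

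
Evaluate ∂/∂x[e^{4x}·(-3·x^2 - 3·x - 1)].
\left(- 12 x^{2} - 18 x - 7\right) e^{4 x}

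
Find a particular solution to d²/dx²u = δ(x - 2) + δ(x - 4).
\frac{|x - 2|}{2} + \frac{|x - 4|}{2}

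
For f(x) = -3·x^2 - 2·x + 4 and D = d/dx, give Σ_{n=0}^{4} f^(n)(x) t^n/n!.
- 3 t^{2} - 2 t \left(3 x + 1\right) - 3 x^{2} - 2 x + 4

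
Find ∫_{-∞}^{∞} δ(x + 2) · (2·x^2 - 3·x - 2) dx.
12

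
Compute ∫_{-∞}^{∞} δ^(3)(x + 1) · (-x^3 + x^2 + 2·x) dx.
6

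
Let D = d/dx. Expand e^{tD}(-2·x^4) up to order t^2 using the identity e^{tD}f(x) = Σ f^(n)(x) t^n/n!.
2 x^{2} \left(- 6 t^{2} - 4 t x - x^{2}\right)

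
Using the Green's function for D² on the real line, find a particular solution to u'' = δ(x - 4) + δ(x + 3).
\frac{|x - 4|}{2} + \frac{|x + 3|}{2}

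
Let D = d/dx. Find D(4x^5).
20 x^{4}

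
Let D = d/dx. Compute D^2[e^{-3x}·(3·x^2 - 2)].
3 \left(9 x^{2} - 12 x - 4\right) e^{- 3 x}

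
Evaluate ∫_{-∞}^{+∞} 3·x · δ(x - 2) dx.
6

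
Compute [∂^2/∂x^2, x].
2\frac{d}{dx}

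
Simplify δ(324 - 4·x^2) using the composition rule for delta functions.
\frac{\delta(x - 9) + \delta(x + 9)}{72}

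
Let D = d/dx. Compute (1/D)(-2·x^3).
- \frac{x^{4}}{2}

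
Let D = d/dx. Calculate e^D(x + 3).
x + 4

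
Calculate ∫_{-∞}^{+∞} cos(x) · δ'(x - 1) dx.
\sin{\left(1 \right)}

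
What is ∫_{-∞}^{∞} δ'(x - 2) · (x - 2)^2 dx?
0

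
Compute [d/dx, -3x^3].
- 9 x^{2}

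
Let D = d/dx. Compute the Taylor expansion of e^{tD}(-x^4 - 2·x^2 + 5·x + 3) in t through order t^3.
- 4 t^{3} x - t^{2} \left(6 x^{2} + 2\right) - t \left(4 x^{3} + 4 x - 5\right) - x^{4} - 2 x^{2} + 5 x + 3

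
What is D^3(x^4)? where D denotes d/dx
24 x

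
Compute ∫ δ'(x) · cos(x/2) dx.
0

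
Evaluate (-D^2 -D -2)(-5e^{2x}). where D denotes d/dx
40 e^{2 x}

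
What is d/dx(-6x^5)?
- 30 x^{4}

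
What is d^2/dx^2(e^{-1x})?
e^{- x}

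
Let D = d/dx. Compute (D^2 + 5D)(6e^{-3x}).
- 36 e^{- 3 x}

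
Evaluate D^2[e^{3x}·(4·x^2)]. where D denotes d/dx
\left(36 x^{2} + 48 x + 8\right) e^{3 x}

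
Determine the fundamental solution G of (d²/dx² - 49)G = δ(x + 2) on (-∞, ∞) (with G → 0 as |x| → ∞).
-\frac{e^{-7|x + 2|}}{14}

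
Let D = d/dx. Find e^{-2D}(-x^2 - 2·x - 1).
- x^{2} + 2 x - 1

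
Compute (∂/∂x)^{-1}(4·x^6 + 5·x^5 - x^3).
\frac{4 x^{7}}{7} + \frac{5 x^{6}}{6} - \frac{x^{4}}{4}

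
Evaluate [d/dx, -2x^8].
- 16 x^{7}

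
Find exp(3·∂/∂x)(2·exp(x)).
2 e^{x + 3}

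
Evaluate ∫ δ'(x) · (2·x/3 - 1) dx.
- \frac{2}{3}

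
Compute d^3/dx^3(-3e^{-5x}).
375 e^{- 5 x}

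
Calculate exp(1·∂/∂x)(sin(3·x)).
\sin{\left(3 x + 3 \right)}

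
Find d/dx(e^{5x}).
5 e^{5 x}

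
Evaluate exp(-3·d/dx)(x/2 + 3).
\frac{x}{2} + \frac{3}{2}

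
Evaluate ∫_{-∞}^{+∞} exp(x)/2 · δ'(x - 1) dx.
- \frac{e}{2}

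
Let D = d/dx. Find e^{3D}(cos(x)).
\cos{\left(x + 3 \right)}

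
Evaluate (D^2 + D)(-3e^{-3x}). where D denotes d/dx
- 18 e^{- 3 x}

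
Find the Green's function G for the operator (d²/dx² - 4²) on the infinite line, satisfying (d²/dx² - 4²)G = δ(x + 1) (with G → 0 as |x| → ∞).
-\frac{e^{-4|x + 1|}}{8}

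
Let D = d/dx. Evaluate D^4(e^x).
e^{x}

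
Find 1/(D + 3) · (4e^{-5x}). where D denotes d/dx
- 2 e^{- 5 x}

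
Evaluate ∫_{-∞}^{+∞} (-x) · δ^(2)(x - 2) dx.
0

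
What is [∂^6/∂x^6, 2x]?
12\frac{d^{5}}{dx^{5}}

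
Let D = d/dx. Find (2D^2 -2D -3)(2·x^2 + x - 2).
- 6 x^{2} - 11 x + 12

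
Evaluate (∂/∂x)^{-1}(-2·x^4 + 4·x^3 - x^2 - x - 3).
- \frac{2 x^{5}}{5} + x^{4} - \frac{x^{3}}{3} - \frac{x^{2}}{2} - 3 x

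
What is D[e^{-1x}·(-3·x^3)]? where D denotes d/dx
3 x^{2} \left(x - 3\right) e^{- x}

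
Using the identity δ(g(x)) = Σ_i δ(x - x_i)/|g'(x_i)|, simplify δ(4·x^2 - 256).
\frac{\delta(x - 8) + \delta(x + 8)}{64}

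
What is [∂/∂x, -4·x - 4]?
-4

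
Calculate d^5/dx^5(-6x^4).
0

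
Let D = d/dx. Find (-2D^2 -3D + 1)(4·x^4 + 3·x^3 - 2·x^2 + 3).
4 x^{4} - 45 x^{3} - 125 x^{2} - 24 x + 11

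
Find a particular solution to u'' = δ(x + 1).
\frac{|x + 1|}{2}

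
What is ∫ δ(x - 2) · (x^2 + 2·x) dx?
8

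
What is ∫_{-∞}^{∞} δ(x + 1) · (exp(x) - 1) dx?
-1 + e^{-1}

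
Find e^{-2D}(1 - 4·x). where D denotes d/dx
9 - 4 x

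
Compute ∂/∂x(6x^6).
36 x^{5}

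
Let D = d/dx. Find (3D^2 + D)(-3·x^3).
9 x \left(- x - 6\right)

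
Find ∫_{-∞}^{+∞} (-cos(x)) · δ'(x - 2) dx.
- \sin{\left(2 \right)}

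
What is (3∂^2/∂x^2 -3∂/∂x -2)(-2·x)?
4 x + 6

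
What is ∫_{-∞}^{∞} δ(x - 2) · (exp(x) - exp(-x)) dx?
2 \sinh{\left(2 \right)}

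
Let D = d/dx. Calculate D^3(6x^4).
144 x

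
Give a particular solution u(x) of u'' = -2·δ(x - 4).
-|x - 4|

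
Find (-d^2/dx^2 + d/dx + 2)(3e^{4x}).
- 30 e^{4 x}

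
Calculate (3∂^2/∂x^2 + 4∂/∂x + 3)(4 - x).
8 - 3 x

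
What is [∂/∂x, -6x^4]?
- 24 x^{3}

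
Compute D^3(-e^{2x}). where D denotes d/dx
- 8 e^{2 x}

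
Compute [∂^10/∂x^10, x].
10\frac{d^{9}}{dx^{9}}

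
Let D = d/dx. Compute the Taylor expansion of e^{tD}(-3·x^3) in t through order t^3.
- 3 t^{3} - 9 t^{2} x - 9 t x^{2} - 3 x^{3}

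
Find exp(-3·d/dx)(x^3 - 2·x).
x^{3} - 9 x^{2} + 25 x - 21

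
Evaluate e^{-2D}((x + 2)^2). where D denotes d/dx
x^{2}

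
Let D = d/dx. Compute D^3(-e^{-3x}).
27 e^{- 3 x}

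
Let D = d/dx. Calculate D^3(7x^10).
5040 x^{7}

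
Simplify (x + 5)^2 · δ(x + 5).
0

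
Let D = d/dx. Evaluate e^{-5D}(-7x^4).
- 7 x^{4} + 140 x^{3} - 1050 x^{2} + 3500 x - 4375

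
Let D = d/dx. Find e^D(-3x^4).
- 3 x^{4} - 12 x^{3} - 18 x^{2} - 12 x - 3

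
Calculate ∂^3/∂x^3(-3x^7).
- 630 x^{4}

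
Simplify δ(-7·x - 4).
\frac{\delta(x + 4/7)}{7}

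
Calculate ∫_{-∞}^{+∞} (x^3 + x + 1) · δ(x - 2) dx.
11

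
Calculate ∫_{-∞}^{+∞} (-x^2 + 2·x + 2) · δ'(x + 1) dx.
-4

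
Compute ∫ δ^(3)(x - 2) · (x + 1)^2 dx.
0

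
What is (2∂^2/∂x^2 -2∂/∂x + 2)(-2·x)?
4 - 4 x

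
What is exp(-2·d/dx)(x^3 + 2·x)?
x^{3} - 6 x^{2} + 14 x - 12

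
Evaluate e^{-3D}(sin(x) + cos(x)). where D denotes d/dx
\sqrt{2} \cos{\left(- x + \frac{\pi}{4} + 3 \right)}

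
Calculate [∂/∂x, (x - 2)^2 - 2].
2 x - 4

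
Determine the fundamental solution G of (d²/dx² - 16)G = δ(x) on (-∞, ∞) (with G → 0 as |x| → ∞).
-\frac{e^{-4|x|}}{8}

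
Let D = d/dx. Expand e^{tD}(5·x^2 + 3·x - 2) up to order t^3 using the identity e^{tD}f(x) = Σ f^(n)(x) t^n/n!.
5 t^{2} + t \left(10 x + 3\right) + 5 x^{2} + 3 x - 2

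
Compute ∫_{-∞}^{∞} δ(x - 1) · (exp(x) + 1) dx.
1 + e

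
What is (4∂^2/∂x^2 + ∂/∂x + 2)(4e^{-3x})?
140 e^{- 3 x}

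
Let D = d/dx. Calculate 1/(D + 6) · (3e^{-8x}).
- \frac{3 e^{- 8 x}}{2}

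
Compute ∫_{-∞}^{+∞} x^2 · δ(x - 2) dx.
4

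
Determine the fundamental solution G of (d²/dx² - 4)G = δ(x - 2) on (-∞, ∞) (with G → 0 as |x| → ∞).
-\frac{e^{-2|x - 2|}}{4}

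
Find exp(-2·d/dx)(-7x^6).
- 7 x^{6} + 84 x^{5} - 420 x^{4} + 1120 x^{3} - 1680 x^{2} + 1344 x - 448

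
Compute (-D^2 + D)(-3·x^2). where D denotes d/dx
6 - 6 x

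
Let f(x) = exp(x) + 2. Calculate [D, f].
e^{x}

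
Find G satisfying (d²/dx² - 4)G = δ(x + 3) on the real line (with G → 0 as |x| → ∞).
-\frac{e^{-2|x + 3|}}{4}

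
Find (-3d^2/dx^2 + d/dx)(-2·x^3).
6 x \left(6 - x\right)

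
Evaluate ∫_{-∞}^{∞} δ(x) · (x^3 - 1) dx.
-1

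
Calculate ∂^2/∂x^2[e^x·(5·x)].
5 \left(x + 2\right) e^{x}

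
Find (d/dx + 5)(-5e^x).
- 30 e^{x}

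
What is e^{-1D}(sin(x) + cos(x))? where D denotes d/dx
\sqrt{2} \cos{\left(- x + \frac{\pi}{4} + 1 \right)}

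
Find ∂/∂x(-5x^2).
- 10 x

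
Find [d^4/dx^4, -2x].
-8\frac{d^{3}}{dx^{3}}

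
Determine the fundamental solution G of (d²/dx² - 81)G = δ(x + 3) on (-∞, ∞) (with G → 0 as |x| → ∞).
-\frac{e^{-9|x + 3|}}{18}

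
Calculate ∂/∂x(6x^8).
48 x^{7}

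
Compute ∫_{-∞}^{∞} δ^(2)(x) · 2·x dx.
0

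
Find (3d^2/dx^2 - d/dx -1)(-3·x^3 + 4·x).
3 x^{3} + 9 x^{2} - 58 x - 4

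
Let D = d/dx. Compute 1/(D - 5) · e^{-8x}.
- \frac{e^{- 8 x}}{13}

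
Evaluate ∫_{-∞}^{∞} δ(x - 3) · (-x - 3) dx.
-6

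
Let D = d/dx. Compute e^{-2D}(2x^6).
2 x^{6} - 24 x^{5} + 120 x^{4} - 320 x^{3} + 480 x^{2} - 384 x + 128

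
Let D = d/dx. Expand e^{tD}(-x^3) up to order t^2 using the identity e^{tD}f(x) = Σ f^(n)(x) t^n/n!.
x \left(- 3 t^{2} - 3 t x - x^{2}\right)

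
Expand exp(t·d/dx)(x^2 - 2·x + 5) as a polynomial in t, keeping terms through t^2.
t^{2} + 2 t \left(x - 1\right) + x^{2} - 2 x + 5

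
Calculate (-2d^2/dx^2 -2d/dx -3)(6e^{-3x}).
- 90 e^{- 3 x}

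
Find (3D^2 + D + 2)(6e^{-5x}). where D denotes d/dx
432 e^{- 5 x}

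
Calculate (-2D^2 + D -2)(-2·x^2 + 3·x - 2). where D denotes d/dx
4 x^{2} - 10 x + 15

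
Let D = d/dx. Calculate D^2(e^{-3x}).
9 e^{- 3 x}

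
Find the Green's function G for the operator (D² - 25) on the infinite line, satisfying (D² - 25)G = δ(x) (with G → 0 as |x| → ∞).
-\frac{e^{-5|x|}}{10}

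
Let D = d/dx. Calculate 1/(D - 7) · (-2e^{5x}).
e^{5 x}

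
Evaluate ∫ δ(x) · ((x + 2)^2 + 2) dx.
6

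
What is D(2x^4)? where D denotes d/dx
8 x^{3}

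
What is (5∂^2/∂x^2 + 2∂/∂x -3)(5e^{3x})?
240 e^{3 x}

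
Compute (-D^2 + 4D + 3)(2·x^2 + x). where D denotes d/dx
x \left(6 x + 19\right)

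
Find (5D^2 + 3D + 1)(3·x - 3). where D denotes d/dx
3 x + 6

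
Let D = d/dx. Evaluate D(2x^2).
4 x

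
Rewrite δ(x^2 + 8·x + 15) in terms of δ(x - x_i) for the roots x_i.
\frac{\delta(x + 3) + \delta(x + 5)}{2}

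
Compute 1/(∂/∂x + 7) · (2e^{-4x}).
\frac{2 e^{- 4 x}}{3}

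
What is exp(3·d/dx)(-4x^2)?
- 4 x^{2} - 24 x - 36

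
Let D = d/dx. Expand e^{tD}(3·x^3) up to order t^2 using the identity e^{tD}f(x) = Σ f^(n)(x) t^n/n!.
3 x \left(3 t^{2} + 3 t x + x^{2}\right)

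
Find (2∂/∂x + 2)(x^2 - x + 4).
2 x^{2} + 2 x + 6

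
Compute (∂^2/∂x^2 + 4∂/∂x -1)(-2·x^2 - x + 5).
2 x^{2} - 15 x - 13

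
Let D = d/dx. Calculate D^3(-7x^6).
- 840 x^{3}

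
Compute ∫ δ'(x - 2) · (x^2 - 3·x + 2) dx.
-1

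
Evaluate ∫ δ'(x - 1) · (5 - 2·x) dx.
2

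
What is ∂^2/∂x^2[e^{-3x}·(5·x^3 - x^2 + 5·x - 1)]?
\left(45 x^{3} - 99 x^{2} + 87 x - 41\right) e^{- 3 x}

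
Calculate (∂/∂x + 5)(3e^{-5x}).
0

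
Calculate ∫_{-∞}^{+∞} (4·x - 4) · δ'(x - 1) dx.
-4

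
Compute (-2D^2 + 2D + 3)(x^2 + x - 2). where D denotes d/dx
3 x^{2} + 7 x - 8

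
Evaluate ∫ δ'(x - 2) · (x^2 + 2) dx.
-4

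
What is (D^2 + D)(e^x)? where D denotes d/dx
2 e^{x}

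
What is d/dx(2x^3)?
6 x^{2}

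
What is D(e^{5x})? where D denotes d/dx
5 e^{5 x}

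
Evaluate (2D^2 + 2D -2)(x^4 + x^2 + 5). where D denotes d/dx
- 2 x^{4} + 8 x^{3} + 22 x^{2} + 4 x - 6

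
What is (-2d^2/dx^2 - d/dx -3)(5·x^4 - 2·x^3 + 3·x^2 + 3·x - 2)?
- 15 x^{4} - 14 x^{3} - 123 x^{2} + 9 x - 9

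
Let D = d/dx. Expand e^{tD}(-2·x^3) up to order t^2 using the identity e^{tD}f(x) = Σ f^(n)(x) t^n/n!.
2 x \left(- 3 t^{2} - 3 t x - x^{2}\right)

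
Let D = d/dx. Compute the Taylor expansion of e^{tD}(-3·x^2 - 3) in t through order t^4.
- 3 t^{2} - 6 t x - 3 x^{2} - 3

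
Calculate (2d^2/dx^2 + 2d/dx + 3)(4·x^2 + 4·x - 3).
12 x^{2} + 28 x + 15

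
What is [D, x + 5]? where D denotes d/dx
1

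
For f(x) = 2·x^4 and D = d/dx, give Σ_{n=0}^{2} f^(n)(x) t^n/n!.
2 x^{2} \left(6 t^{2} + 4 t x + x^{2}\right)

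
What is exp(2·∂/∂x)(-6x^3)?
- 6 x^{3} - 36 x^{2} - 72 x - 48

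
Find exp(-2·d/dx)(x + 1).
x - 1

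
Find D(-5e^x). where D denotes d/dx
- 5 e^{x}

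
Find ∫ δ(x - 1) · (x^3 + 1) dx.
2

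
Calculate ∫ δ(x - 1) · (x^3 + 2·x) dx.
3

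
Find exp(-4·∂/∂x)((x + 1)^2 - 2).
x^{2} - 6 x + 7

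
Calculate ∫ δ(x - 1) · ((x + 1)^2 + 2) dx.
6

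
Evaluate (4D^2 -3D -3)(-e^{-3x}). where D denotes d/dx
- 42 e^{- 3 x}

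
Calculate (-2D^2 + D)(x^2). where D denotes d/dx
2 x - 4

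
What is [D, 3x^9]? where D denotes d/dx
27 x^{8}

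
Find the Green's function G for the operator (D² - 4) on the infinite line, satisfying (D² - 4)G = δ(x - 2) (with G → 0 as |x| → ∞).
-\frac{e^{-2|x - 2|}}{4}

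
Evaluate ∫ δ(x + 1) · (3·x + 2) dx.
-1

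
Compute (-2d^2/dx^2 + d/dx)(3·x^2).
6 x - 12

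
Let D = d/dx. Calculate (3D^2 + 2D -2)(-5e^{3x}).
- 155 e^{3 x}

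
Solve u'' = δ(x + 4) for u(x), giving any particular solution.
\frac{|x + 4|}{2}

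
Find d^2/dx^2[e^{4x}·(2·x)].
\left(32 x + 16\right) e^{4 x}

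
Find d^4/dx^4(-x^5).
- 120 x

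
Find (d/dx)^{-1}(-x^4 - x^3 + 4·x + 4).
- \frac{x^{5}}{5} - \frac{x^{4}}{4} + 2 x^{2} + 4 x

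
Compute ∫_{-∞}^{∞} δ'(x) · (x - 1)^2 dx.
2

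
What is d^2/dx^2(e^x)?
e^{x}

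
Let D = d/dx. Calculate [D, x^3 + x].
3 x^{2} + 1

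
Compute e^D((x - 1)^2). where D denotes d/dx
x^{2}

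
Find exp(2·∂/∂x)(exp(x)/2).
\frac{e^{x + 2}}{2}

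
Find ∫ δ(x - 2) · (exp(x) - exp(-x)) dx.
2 \sinh{\left(2 \right)}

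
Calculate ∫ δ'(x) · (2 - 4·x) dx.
4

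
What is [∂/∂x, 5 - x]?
-1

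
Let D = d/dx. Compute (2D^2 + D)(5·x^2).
10 x + 20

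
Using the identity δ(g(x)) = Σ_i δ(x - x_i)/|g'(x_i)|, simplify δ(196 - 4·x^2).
\frac{\delta(x - 7) + \delta(x + 7)}{56}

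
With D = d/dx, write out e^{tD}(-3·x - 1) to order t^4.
- 3 t - 3 x - 1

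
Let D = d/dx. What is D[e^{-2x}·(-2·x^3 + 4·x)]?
2 \left(2 x^{3} - 3 x^{2} - 4 x + 2\right) e^{- 2 x}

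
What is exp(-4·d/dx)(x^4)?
x^{4} - 16 x^{3} + 96 x^{2} - 256 x + 256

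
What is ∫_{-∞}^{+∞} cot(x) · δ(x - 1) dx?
\cot{\left(1 \right)}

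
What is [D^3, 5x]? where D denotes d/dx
15D^{2}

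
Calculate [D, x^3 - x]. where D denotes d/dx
3 x^{2} - 1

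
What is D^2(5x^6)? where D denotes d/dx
150 x^{4}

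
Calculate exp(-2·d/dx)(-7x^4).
- 7 x^{4} + 56 x^{3} - 168 x^{2} + 224 x - 112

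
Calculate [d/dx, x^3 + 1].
3 x^{2}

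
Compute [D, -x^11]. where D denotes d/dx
- 11 x^{10}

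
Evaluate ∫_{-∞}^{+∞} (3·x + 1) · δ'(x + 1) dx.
-3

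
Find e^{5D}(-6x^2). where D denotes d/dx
- 6 x^{2} - 60 x - 150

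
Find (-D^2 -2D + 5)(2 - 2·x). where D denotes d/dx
14 - 10 x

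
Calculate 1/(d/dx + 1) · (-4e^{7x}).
- \frac{e^{7 x}}{2}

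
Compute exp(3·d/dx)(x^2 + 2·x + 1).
x^{2} + 8 x + 16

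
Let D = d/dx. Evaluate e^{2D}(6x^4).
6 x^{4} + 48 x^{3} + 144 x^{2} + 192 x + 96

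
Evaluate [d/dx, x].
1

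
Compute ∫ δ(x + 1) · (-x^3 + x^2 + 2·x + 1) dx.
1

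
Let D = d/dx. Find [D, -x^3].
- 3 x^{2}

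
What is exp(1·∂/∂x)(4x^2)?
4 x^{2} + 8 x + 4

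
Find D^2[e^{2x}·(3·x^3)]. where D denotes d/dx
6 x \left(2 x^{2} + 6 x + 3\right) e^{2 x}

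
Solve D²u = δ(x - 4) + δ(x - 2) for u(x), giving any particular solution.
\frac{|x - 4|}{2} + \frac{|x - 2|}{2}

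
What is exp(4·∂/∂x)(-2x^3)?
- 2 x^{3} - 24 x^{2} - 96 x - 128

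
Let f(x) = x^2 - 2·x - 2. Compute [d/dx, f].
2 x - 2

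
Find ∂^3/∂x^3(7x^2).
0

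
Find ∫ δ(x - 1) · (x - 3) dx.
-2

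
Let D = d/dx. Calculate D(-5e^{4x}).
- 20 e^{4 x}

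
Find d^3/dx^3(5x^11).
4950 x^{8}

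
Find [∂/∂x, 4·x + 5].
4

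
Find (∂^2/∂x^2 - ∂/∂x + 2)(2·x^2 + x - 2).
4 x^{2} - 2 x - 1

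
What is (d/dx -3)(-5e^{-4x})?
35 e^{- 4 x}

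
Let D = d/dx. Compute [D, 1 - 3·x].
-3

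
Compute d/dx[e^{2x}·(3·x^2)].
6 x \left(x + 1\right) e^{2 x}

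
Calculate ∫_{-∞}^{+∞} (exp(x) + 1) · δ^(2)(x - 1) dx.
e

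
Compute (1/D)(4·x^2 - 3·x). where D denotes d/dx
\frac{4 x^{3}}{3} - \frac{3 x^{2}}{2}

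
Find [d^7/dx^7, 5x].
35\frac{d^{6}}{dx^{6}}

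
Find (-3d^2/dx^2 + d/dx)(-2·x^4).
8 x^{2} \left(9 - x\right)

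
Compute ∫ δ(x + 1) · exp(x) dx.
e^{-1}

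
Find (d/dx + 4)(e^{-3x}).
e^{- 3 x}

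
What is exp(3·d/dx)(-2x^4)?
- 2 x^{4} - 24 x^{3} - 108 x^{2} - 216 x - 162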